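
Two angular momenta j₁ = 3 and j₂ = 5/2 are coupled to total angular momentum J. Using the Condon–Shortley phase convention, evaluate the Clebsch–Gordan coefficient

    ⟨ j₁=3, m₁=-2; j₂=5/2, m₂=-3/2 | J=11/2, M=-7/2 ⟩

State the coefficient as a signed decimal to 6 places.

triangle: 0!*6!*5!/12! = 86400/479001600
(j±m)!: 1!*5!*1!*4!*2!*9! = 2090188800
prefactor² = (2J+1)*Δ*N² = 49766400/11
  k=0: +1/(0!*0!*5!*1!*1!*4!) = 1/2880
Σ = 1/2880  ⇒  CG² = 49766400/11*1/2880² = 6/11
CG = +√(6/11) = +0.738549

+√(6/11) ≈ +0.738549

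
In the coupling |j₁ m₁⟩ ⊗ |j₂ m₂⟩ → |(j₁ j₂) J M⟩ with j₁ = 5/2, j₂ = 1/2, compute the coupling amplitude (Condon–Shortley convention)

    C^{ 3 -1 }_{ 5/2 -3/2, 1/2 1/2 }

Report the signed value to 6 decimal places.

+0.577350  (= +√(1/3))

triangle: 0!·5!·1!/7! = 120/5040
(j±m)!: 1!·4!·1!·0!·2!·4! = 1152
prefactor² = (2J+1)·Δ·N² = 192
  k=0: +1/(0!·0!·4!·1!·1!·0!) = 1/24
Σ = 1/24  ⇒  CG² = 192·1/24² = 1/3
CG = +√(1/3) = +0.577350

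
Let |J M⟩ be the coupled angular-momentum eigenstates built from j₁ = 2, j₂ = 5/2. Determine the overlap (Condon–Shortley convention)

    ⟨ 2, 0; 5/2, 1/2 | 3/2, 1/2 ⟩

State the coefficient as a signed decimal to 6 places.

√[4·3!1!2!/7! · 2!2!3!2!2!1!] = √(32/35)
  +(−1)^1/∏(1,2,1,2,0,0)! = -1/4  (running -1/4)
  +(−1)^2/∏(2,1,0,1,1,1)! = 1/2  (running 1/4)
⟨..|..⟩ = √(32/35)·(1/4) = +0.239046

+0.239046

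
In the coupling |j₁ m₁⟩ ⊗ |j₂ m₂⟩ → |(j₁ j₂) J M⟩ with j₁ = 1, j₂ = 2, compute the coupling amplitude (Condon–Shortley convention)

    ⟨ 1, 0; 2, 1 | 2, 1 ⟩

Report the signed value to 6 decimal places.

triangle: 1!*1!*3!/6! = 6/720
(j±m)!: 1!*1!*3!*1!*3!*1! = 36
prefactor² = (2J+1)*Δ*N² = 3/2
  k=0: +1/(0!*1!*1!*3!*0!*0!) = 1/6
  k=1: −1/(1!*0!*0!*2!*1!*1!) = -1/2
Σ = -1/3  ⇒  CG² = 3/2*(-1/3)² = 1/6
CG = −√(1/6) = -0.408248

−√(1/6) = -0.408248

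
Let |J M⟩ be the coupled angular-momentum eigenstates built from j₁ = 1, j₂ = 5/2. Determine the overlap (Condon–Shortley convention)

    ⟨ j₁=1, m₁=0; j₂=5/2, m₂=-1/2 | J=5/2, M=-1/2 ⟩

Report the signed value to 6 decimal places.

+0.169031

√[6·1!1!4!/7! · 1!1!2!3!2!3!] = √(144/35)
  +(−1)^0/∏(0,1,1,2,0,2)! = 1/4  (running 1/4)
  +(−1)^1/∏(1,0,0,1,1,3)! = -1/6  (running 1/12)
⟨..|..⟩ = √(144/35)·(1/12) = +0.169031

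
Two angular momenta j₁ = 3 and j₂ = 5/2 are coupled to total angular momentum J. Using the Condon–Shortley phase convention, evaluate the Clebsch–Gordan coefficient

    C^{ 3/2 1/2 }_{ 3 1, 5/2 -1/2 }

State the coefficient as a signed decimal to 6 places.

-0.097590  (= −√(1/105))

j₁+j₂−J=4  J+j₁−j₂=2  J−j₁+j₂=1  j₁+j₂+J+1=8
(j₁±m₁, j₂±m₂, J±M) = (4,2,2,3,2,1)
P² = 192/35
sum k=1..2:
  [1] −1/6 = -1/6
  [2] +1/8 = 1/8
S = -1/24
C² = P²·S² = 1/105 ; C = -0.097590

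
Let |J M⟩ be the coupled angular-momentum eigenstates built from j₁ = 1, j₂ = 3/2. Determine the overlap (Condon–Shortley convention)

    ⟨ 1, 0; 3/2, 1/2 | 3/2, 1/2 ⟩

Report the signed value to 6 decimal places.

−√(1/15) ≈ -0.258199

j₁+j₂−J=1  J+j₁−j₂=1  J−j₁+j₂=2  j₁+j₂+J+1=5
(j₁±m₁, j₂±m₂, J±M) = (1,1,2,1,2,1)
P² = 4/15
sum k=0..1:
  [0] +1/2 = 1/2
  [1] −1/1 = -1
S = -1/2
C² = P²·S² = 1/15 ; C = -0.258199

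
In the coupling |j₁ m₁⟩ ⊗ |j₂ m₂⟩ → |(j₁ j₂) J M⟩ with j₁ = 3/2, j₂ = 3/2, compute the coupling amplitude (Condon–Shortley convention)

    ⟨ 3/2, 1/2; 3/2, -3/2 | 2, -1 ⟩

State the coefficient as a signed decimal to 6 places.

j₁+j₂−J=1  J+j₁−j₂=2  J−j₁+j₂=2  j₁+j₂+J+1=6
(j₁±m₁, j₂±m₂, J±M) = (2,1,0,3,1,3)
P² = 2
sum k=0..0:
  [0] +1/2 = 1/2
S = 1/2
C² = P²·S² = 1/2 ; C = +0.707107

+√(1/2) = +0.707107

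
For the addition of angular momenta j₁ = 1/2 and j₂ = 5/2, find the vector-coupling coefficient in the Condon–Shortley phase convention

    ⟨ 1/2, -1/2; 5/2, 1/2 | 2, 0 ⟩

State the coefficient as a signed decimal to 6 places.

triangle: 1!*0!*4!/6! = 24/720
(j±m)!: 0!*1!*3!*2!*2!*2! = 48
prefactor² = (2J+1)*Δ*N² = 8
  k=1: −1/(1!*0!*0!*2!*0!*2!) = -1/4
Σ = -1/4  ⇒  CG² = 8*(-1/4)² = 1/2
CG = −√(1/2) = -0.707107

−√(1/2) ≈ -0.707107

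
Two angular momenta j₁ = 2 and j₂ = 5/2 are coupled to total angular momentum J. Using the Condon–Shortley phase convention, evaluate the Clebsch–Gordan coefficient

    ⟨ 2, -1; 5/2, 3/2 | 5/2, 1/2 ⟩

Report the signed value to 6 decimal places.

triangle: 2!×2!×3!/8! = 24/40320
(j±m)!: 1!×3!×4!×1!×3!×2! = 1728
prefactor² = (2J+1)×Δ×N² = 216/35
  k=1: −1/(1!×1!×2!×3!×0!×0!) = -1/12
  k=2: +1/(2!×0!×1!×2!×1!×1!) = 1/4
Σ = 1/6  ⇒  CG² = 216/35×1/6² = 6/35
CG = +√(6/35) = +0.414039

+0.414039  (= +√(6/35))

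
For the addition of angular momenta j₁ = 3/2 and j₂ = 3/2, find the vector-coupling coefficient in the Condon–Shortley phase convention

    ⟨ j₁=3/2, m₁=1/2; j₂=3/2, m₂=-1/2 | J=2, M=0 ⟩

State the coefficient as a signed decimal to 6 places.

triangle: 1!*2!*2!/6! = 4/720
(j±m)!: 2!*1!*1!*2!*2!*2! = 16
prefactor² = (2J+1)*Δ*N² = 4/9
  k=0: +1/(0!*1!*1!*1!*1!*1!) = 1
  k=1: −1/(1!*0!*0!*0!*2!*2!) = -1/4
Σ = 3/4  ⇒  CG² = 4/9*3/4² = 1/4
CG = +√(1/4) = +0.500000

+0.500000  (= +√(1/4))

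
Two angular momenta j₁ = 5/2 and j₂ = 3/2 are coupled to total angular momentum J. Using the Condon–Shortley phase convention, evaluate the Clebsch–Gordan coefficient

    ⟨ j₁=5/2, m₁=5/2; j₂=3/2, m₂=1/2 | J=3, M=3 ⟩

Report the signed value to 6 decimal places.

+0.790569

√[7·1!4!2!/8! · 5!0!2!1!6!0!] = √(1440)
  +(−1)^0/∏(0,1,0,2,4,0)! = 1/48  (running 1/48)
⟨..|..⟩ = √(1440)·(1/48) = +0.790569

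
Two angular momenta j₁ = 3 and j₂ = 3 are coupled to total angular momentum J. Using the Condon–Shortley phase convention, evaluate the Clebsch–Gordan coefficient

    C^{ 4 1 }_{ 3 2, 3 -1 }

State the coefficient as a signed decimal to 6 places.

+√(16/77) = +0.455842

j₁+j₂−J=2  J+j₁−j₂=4  J−j₁+j₂=4  j₁+j₂+J+1=11
(j₁±m₁, j₂±m₂, J±M) = (5,1,2,4,5,3)
P² = 82944/77
sum k=0..1:
  [0] +1/48 = 1/48
  [1] −1/144 = -1/144
S = 1/72
C² = P²·S² = 16/77 ; C = +0.455842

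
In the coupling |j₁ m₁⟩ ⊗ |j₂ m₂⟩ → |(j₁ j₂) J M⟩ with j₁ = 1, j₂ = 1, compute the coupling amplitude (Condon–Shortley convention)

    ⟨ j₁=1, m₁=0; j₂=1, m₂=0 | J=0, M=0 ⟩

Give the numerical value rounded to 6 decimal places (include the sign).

-0.577350  (= −√(1/3))

triangle: 2!×0!×0!/3! = 2/6
(j±m)!: 1!×1!×1!×1!×0!×0! = 1
prefactor² = (2J+1)×Δ×N² = 1/3
  k=1: −1/(1!×1!×0!×0!×0!×0!) = -1
Σ = -1  ⇒  CG² = 1/3×(-1)² = 1/3
CG = −√(1/3) = -0.577350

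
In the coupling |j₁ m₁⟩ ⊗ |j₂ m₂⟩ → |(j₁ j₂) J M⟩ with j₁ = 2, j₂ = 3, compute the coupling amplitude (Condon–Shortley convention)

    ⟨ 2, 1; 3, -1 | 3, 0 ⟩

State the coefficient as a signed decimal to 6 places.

j₁+j₂−J=2  J+j₁−j₂=2  J−j₁+j₂=4  j₁+j₂+J+1=9
(j₁±m₁, j₂±m₂, J±M) = (3,1,2,4,3,3)
P² = 96/5
sum k=0..1:
  [0] +1/8 = 1/8
  [1] −1/12 = -1/12
S = 1/24
C² = P²·S² = 1/30 ; C = +0.182574

+√(1/30) ≈ +0.182574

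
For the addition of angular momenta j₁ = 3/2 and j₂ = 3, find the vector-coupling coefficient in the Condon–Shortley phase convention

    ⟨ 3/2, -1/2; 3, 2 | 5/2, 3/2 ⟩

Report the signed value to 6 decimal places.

+0.267261

triangle: 2!×1!×4!/8! = 48/40320
(j±m)!: 1!×2!×5!×1!×4!×1! = 5760
prefactor² = (2J+1)×Δ×N² = 288/7
  k=1: −1/(1!×1!×1!×4!×0!×0!) = -1/24
  k=2: +1/(2!×0!×0!×3!×1!×1!) = 1/12
Σ = 1/24  ⇒  CG² = 288/7×1/24² = 1/14
CG = +√(1/14) = +0.267261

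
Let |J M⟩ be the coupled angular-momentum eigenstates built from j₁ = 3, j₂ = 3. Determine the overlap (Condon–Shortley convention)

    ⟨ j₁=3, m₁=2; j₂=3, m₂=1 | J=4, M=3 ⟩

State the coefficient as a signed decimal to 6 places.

√[9·2!4!4!/11! · 5!1!4!2!7!1!] = √(82944/11)
  +(−1)^0/∏(0,2,1,4,3,0)! = 1/288  (running 1/288)
  +(−1)^1/∏(1,1,0,3,4,1)! = -1/144  (running -1/288)
⟨..|..⟩ = √(82944/11)·(-1/288) = -0.301511

−√(1/11) = -0.301511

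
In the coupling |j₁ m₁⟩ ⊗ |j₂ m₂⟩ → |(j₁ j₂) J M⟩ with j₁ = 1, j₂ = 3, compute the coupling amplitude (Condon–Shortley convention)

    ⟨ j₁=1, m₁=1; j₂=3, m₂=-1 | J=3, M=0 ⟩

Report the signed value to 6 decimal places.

+0.707107

triangle: 1!×1!×5!/8! = 120/40320
(j±m)!: 2!×0!×2!×4!×3!×3! = 3456
prefactor² = (2J+1)×Δ×N² = 72
  k=0: +1/(0!×1!×0!×2!×1!×3!) = 1/12
Σ = 1/12  ⇒  CG² = 72×1/12² = 1/2
CG = +√(1/2) = +0.707107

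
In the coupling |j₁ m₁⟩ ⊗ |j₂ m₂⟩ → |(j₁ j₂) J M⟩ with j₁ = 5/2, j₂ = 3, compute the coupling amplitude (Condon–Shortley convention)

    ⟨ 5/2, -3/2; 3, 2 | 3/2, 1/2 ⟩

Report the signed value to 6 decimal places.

-0.218218

√[4·4!1!2!/8! · 1!4!5!1!2!1!] = √(192/7)
  +(−1)^3/∏(3,1,1,2,0,0)! = -1/12  (running -1/12)
  +(−1)^4/∏(4,0,0,1,1,1)! = 1/24  (running -1/24)
⟨..|..⟩ = √(192/7)·(-1/24) = -0.218218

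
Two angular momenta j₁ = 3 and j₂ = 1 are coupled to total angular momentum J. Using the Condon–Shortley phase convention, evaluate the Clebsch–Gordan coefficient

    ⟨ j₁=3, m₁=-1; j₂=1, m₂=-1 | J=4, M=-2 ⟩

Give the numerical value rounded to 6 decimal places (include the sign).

triangle: 0!·6!·2!/9! = 1440/362880
(j±m)!: 2!·4!·0!·2!·2!·6! = 138240
prefactor² = (2J+1)·Δ·N² = 34560/7
  k=0: +1/(0!·0!·4!·0!·2!·2!) = 1/96
Σ = 1/96  ⇒  CG² = 34560/7·1/96² = 15/28
CG = +√(15/28) = +0.731925

+√(15/28) = +0.731925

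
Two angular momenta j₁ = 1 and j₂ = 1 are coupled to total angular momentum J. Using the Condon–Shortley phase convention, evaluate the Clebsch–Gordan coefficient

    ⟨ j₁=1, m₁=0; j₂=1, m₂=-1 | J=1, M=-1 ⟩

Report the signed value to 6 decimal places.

+√(1/2) = +0.707107

√[3·1!1!1!/4! · 1!1!0!2!0!2!] = √(1/2)
  +(−1)^0/∏(0,1,1,0,0,1)! = 1  (running 1)
⟨..|..⟩ = √(1/2)·(1) = +0.707107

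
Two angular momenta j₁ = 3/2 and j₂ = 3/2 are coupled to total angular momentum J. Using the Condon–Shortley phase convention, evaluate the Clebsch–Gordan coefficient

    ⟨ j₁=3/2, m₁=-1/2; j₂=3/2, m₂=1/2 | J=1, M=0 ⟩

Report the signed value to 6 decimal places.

−√(1/20) ≈ -0.223607

triangle: 2!×1!×1!/5! = 2/120
(j±m)!: 1!×2!×2!×1!×1!×1! = 4
prefactor² = (2J+1)×Δ×N² = 1/5
  k=1: −1/(1!×1!×1!×1!×0!×0!) = -1
  k=2: +1/(2!×0!×0!×0!×1!×1!) = 1/2
Σ = -1/2  ⇒  CG² = 1/5×(-1/2)² = 1/20
CG = −√(1/20) = -0.223607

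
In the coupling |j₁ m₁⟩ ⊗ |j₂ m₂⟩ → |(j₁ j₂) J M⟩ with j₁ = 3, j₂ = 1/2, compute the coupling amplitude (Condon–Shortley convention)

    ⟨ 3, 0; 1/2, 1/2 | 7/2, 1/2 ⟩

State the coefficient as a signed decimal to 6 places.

√[8·0!6!1!/8! · 3!3!1!0!4!3!] = √(5184/7)
  +(−1)^0/∏(0,0,3,1,3,0)! = 1/36  (running 1/36)
⟨..|..⟩ = √(5184/7)·(1/36) = +0.755929

+√(4/7) = +0.755929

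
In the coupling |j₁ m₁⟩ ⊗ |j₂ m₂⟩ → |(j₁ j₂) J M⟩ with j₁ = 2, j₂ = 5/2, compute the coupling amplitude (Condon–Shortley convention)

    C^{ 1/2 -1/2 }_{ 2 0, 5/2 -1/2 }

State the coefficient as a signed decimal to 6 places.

triangle: 4!*0!*1!/6! = 24/720
(j±m)!: 2!*2!*2!*3!*0!*1! = 48
prefactor² = (2J+1)*Δ*N² = 16/5
  k=2: +1/(2!*2!*0!*0!*0!*1!) = 1/4
Σ = 1/4  ⇒  CG² = 16/5*1/4² = 1/5
CG = +√(1/5) = +0.447214

+√(1/5) ≈ +0.447214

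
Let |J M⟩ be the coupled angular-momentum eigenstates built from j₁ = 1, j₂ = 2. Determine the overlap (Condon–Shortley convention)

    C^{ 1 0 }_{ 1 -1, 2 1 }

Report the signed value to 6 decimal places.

+√(3/10) ≈ +0.547723

triangle: 2!·0!·2!/5! = 4/120
(j±m)!: 0!·2!·3!·1!·1!·1! = 12
prefactor² = (2J+1)·Δ·N² = 6/5
  k=2: +1/(2!·0!·0!·1!·0!·1!) = 1/2
Σ = 1/2  ⇒  CG² = 6/5·1/2² = 3/10
CG = +√(3/10) = +0.547723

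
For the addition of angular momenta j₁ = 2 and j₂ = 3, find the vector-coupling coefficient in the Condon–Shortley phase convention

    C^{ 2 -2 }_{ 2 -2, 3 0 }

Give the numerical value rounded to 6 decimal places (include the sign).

j₁+j₂−J=3  J+j₁−j₂=1  J−j₁+j₂=3  j₁+j₂+J+1=8
(j₁±m₁, j₂±m₂, J±M) = (0,4,3,3,0,4)
P² = 648/7
sum k=3..3:
  [3] −1/36 = -1/36
S = -1/36
C² = P²·S² = 1/14 ; C = -0.267261

-0.267261  (= −√(1/14))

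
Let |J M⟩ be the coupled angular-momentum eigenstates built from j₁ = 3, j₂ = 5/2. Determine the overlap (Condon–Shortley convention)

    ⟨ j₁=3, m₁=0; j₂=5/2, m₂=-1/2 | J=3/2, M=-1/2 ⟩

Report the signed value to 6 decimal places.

+0.338062  (= +√(4/35))

triangle: 4!·2!·1!/8! = 48/40320
(j±m)!: 3!·3!·2!·3!·1!·2! = 864
prefactor² = (2J+1)·Δ·N² = 144/35
  k=1: −1/(1!·3!·2!·1!·0!·0!) = -1/12
  k=2: +1/(2!·2!·1!·0!·1!·1!) = 1/4
Σ = 1/6  ⇒  CG² = 144/35·1/6² = 4/35
CG = +√(4/35) = +0.338062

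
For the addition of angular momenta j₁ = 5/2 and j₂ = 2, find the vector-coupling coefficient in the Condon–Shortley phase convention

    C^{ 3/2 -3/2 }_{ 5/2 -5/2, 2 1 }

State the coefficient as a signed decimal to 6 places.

triangle: 3!*2!*1!/7! = 12/5040
(j±m)!: 0!*5!*3!*1!*0!*3! = 4320
prefactor² = (2J+1)*Δ*N² = 288/7
  k=3: −1/(3!*0!*2!*0!*0!*1!) = -1/12
Σ = -1/12  ⇒  CG² = 288/7*(-1/12)² = 2/7
CG = −√(2/7) = -0.534522

-0.534522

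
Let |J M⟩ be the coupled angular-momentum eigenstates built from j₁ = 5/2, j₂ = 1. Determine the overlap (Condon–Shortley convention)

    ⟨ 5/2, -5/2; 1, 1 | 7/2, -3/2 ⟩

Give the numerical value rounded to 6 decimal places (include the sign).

+0.218218

j₁+j₂−J=0  J+j₁−j₂=5  J−j₁+j₂=2  j₁+j₂+J+1=8
(j₁±m₁, j₂±m₂, J±M) = (0,5,2,0,2,5)
P² = 19200/7
sum k=0..0:
  [0] +1/240 = 1/240
S = 1/240
C² = P²·S² = 1/21 ; C = +0.218218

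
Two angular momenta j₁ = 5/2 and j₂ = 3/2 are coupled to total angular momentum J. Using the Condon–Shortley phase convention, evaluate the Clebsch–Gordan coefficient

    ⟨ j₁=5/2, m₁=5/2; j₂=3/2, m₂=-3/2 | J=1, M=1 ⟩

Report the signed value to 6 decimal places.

triangle: 3!·2!·0!/6! = 12/720
(j±m)!: 5!·0!·0!·3!·2!·0! = 1440
prefactor² = (2J+1)·Δ·N² = 72
  k=0: +1/(0!·3!·0!·0!·2!·0!) = 1/12
Σ = 1/12  ⇒  CG² = 72·1/12² = 1/2
CG = +√(1/2) = +0.707107

+0.707107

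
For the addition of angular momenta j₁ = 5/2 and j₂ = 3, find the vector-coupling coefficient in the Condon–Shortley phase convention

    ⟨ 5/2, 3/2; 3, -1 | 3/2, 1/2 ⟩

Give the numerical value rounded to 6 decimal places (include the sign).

√[4·4!1!2!/8! · 4!1!2!4!2!1!] = √(384/35)
  +(−1)^0/∏(0,4,1,2,0,0)! = 1/48  (running 1/48)
  +(−1)^1/∏(1,3,0,1,1,1)! = -1/6  (running -7/48)
⟨..|..⟩ = √(384/35)·(-7/48) = -0.483046

−√(7/30) = -0.483046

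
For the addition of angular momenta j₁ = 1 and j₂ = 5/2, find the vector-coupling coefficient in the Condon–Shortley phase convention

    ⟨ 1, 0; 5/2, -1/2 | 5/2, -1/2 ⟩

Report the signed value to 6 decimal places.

+√(1/35) = +0.169031

j₁+j₂−J=1  J+j₁−j₂=1  J−j₁+j₂=4  j₁+j₂+J+1=7
(j₁±m₁, j₂±m₂, J±M) = (1,1,2,3,2,3)
P² = 144/35
sum k=0..1:
  [0] +1/4 = 1/4
  [1] −1/6 = -1/6
S = 1/12
C² = P²·S² = 1/35 ; C = +0.169031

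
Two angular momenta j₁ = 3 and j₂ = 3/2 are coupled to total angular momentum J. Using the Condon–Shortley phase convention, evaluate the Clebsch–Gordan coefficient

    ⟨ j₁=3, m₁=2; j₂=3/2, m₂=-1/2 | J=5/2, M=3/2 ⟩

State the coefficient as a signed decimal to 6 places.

√[6·2!4!1!/8! · 5!1!1!2!4!1!] = √(288/7)
  +(−1)^0/∏(0,2,1,1,3,0)! = 1/12  (running 1/12)
  +(−1)^1/∏(1,1,0,0,4,1)! = -1/24  (running 1/24)
⟨..|..⟩ = √(288/7)·(1/24) = +0.267261

+0.267261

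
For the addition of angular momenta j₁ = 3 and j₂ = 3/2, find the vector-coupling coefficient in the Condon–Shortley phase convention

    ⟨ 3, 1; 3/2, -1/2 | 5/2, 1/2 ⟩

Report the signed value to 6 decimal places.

√[6·2!4!1!/8! · 4!2!1!2!3!2!] = √(288/35)
  +(−1)^0/∏(0,2,2,1,2,0)! = 1/8  (running 1/8)
  +(−1)^1/∏(1,1,1,0,3,1)! = -1/6  (running -1/24)
⟨..|..⟩ = √(288/35)·(-1/24) = -0.119523

−√(1/70) ≈ -0.119523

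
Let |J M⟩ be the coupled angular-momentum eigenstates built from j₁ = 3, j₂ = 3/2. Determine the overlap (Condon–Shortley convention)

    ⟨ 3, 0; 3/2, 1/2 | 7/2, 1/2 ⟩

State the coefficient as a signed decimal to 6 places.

-0.308607

j₁+j₂−J=1  J+j₁−j₂=5  J−j₁+j₂=2  j₁+j₂+J+1=9
(j₁±m₁, j₂±m₂, J±M) = (3,3,2,1,4,3)
P² = 384/7
sum k=0..1:
  [0] +1/24 = 1/24
  [1] −1/12 = -1/12
S = -1/24
C² = P²·S² = 2/21 ; C = -0.308607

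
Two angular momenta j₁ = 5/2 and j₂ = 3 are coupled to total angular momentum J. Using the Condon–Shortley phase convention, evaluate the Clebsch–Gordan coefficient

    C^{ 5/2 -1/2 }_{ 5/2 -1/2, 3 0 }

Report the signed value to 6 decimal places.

triangle: 3!*2!*3!/9! = 72/362880
(j±m)!: 2!*3!*3!*3!*2!*3! = 5184
prefactor² = (2J+1)*Δ*N² = 216/35
  k=1: −1/(1!*2!*2!*2!*0!*1!) = -1/8
  k=2: +1/(2!*1!*1!*1!*1!*2!) = 1/4
  k=3: −1/(3!*0!*0!*0!*2!*3!) = -1/72
Σ = 1/9  ⇒  CG² = 216/35*1/9² = 8/105
CG = +√(8/105) = +0.276026

+0.276026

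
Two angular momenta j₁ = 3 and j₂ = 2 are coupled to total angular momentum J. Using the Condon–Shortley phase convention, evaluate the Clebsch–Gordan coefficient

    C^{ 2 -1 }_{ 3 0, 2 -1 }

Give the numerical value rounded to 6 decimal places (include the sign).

√[5·3!3!1!/8! · 3!3!1!3!1!3!] = √(81/14)
  +(−1)^0/∏(0,3,3,1,0,0)! = 1/36  (running 1/36)
  +(−1)^1/∏(1,2,2,0,1,1)! = -1/4  (running -2/9)
⟨..|..⟩ = √(81/14)·(-2/9) = -0.534522

-0.534522  (= −√(2/7))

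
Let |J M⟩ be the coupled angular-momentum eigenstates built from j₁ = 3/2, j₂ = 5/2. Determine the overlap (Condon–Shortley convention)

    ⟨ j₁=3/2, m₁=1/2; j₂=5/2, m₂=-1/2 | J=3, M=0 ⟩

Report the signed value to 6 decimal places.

j₁+j₂−J=1  J+j₁−j₂=2  J−j₁+j₂=4  j₁+j₂+J+1=8
(j₁±m₁, j₂±m₂, J±M) = (2,1,2,3,3,3)
P² = 36/5
sum k=0..1:
  [0] +1/4 = 1/4
  [1] −1/12 = -1/12
S = 1/6
C² = P²·S² = 1/5 ; C = +0.447214

+√(1/5) ≈ +0.447214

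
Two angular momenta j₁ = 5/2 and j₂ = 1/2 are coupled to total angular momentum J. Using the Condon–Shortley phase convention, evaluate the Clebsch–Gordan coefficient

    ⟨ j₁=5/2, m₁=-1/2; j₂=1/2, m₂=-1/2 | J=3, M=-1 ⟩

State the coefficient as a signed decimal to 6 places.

√[7·0!5!1!/7! · 2!3!0!1!2!4!] = √(96)
  +(−1)^0/∏(0,0,3,0,2,1)! = 1/12  (running 1/12)
⟨..|..⟩ = √(96)·(1/12) = +0.816497

+√(2/3) = +0.816497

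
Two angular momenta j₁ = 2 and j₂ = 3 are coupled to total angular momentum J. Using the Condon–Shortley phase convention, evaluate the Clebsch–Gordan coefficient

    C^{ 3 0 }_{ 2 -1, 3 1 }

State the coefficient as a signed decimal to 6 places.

+√(1/30) = +0.182574

j₁+j₂−J=2  J+j₁−j₂=2  J−j₁+j₂=4  j₁+j₂+J+1=9
(j₁±m₁, j₂±m₂, J±M) = (1,3,4,2,3,3)
P² = 96/5
sum k=1..2:
  [1] −1/12 = -1/12
  [2] +1/8 = 1/8
S = 1/24
C² = P²·S² = 1/30 ; C = +0.182574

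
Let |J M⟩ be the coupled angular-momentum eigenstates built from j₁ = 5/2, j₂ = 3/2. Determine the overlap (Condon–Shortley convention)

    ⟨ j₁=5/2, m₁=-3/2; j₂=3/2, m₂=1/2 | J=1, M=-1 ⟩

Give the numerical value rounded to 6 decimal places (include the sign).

triangle: 3!*2!*0!/6! = 12/720
(j±m)!: 1!*4!*2!*1!*0!*2! = 96
prefactor² = (2J+1)*Δ*N² = 24/5
  k=2: +1/(2!*1!*2!*0!*0!*0!) = 1/4
Σ = 1/4  ⇒  CG² = 24/5*1/4² = 3/10
CG = +√(3/10) = +0.547723

+√(3/10) ≈ +0.547723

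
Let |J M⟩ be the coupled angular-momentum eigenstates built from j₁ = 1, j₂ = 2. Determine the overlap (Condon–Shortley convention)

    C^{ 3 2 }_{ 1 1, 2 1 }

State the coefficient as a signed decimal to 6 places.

√[7·0!2!4!/7! · 2!0!3!1!5!1!] = √(96)
  +(−1)^0/∏(0,0,0,3,2,1)! = 1/12  (running 1/12)
⟨..|..⟩ = √(96)·(1/12) = +0.816497

+0.816497  (= +√(2/3))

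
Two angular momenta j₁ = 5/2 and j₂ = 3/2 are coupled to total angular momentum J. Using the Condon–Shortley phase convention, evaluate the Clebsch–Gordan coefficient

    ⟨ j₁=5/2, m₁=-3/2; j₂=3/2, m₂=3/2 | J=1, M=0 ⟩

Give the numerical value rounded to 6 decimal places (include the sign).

-0.447214

triangle: 3!*2!*0!/6! = 12/720
(j±m)!: 1!*4!*3!*0!*1!*1! = 144
prefactor² = (2J+1)*Δ*N² = 36/5
  k=3: −1/(3!*0!*1!*0!*1!*0!) = -1/6
Σ = -1/6  ⇒  CG² = 36/5*(-1/6)² = 1/5
CG = −√(1/5) = -0.447214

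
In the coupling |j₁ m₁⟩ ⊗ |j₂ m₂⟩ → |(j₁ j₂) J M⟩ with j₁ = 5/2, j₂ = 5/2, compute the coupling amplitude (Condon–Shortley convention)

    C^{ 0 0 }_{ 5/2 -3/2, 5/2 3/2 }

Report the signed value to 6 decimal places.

+√(1/6) ≈ +0.408248

√[1·5!0!0!/6! · 1!4!4!1!0!0!] = √(96)
  +(−1)^4/∏(4,1,0,0,0,0)! = 1/24  (running 1/24)
⟨..|..⟩ = √(96)·(1/24) = +0.408248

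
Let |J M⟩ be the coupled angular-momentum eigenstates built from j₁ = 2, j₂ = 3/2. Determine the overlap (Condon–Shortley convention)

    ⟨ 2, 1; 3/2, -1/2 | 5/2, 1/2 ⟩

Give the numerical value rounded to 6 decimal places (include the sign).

j₁+j₂−J=1  J+j₁−j₂=3  J−j₁+j₂=2  j₁+j₂+J+1=7
(j₁±m₁, j₂±m₂, J±M) = (3,1,1,2,3,2)
P² = 72/35
sum k=0..1:
  [0] +1/2 = 1/2
  [1] −1/12 = -1/12
S = 5/12
C² = P²·S² = 5/14 ; C = +0.597614

+√(5/14) ≈ +0.597614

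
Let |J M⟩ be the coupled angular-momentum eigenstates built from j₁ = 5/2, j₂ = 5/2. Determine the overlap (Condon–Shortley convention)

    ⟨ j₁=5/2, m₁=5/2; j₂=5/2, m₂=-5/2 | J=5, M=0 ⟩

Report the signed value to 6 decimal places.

triangle: 0!·5!·5!/11! = 14400/39916800
(j±m)!: 5!·0!·0!·5!·5!·5! = 207360000
prefactor² = (2J+1)·Δ·N² = 5760000/7
  k=0: +1/(0!·0!·0!·0!·5!·5!) = 1/14400
Σ = 1/14400  ⇒  CG² = 5760000/7·1/14400² = 1/252
CG = +√(1/252) = +0.062994

+√(1/252) ≈ +0.062994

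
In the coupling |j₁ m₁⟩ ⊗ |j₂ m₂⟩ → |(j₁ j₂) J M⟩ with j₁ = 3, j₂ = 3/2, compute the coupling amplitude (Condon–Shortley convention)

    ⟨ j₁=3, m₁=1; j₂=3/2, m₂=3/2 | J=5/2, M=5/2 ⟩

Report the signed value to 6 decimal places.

j₁+j₂−J=2  J+j₁−j₂=4  J−j₁+j₂=1  j₁+j₂+J+1=8
(j₁±m₁, j₂±m₂, J±M) = (4,2,3,0,5,0)
P² = 1728/7
sum k=2..2:
  [2] +1/48 = 1/48
S = 1/48
C² = P²·S² = 3/28 ; C = +0.327327

+√(3/28) ≈ +0.327327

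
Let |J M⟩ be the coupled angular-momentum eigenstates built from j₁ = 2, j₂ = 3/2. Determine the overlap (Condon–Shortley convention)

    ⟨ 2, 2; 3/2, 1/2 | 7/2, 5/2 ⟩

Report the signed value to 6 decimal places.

triangle: 0!·4!·3!/8! = 144/40320
(j±m)!: 4!·0!·2!·1!·6!·1! = 34560
prefactor² = (2J+1)·Δ·N² = 6912/7
  k=0: +1/(0!·0!·0!·2!·4!·1!) = 1/48
Σ = 1/48  ⇒  CG² = 6912/7·1/48² = 3/7
CG = +√(3/7) = +0.654654

+√(3/7) ≈ +0.654654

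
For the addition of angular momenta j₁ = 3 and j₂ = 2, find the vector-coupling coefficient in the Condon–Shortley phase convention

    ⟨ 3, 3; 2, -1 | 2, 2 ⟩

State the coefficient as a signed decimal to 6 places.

j₁+j₂−J=3  J+j₁−j₂=3  J−j₁+j₂=1  j₁+j₂+J+1=8
(j₁±m₁, j₂±m₂, J±M) = (6,0,1,3,4,0)
P² = 3240/7
sum k=0..0:
  [0] +1/36 = 1/36
S = 1/36
C² = P²·S² = 5/14 ; C = +0.597614

+√(5/14) = +0.597614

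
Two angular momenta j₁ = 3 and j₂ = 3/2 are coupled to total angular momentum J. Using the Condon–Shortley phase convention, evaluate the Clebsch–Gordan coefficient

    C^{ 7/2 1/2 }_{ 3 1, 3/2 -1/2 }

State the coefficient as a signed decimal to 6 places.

+0.534522  (= +√(2/7))

j₁+j₂−J=1  J+j₁−j₂=5  J−j₁+j₂=2  j₁+j₂+J+1=9
(j₁±m₁, j₂±m₂, J±M) = (4,2,1,2,4,3)
P² = 512/7
sum k=0..1:
  [0] +1/12 = 1/12
  [1] −1/48 = -1/48
S = 1/16
C² = P²·S² = 2/7 ; C = +0.534522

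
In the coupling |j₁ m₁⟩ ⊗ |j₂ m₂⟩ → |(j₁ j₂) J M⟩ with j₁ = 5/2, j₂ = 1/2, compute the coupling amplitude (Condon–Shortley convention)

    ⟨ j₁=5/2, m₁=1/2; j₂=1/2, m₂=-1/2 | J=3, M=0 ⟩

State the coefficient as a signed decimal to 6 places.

+0.707107

√[7·0!5!1!/7! · 3!2!0!1!3!3!] = √(72)
  +(−1)^0/∏(0,0,2,0,3,1)! = 1/12  (running 1/12)
⟨..|..⟩ = √(72)·(1/12) = +0.707107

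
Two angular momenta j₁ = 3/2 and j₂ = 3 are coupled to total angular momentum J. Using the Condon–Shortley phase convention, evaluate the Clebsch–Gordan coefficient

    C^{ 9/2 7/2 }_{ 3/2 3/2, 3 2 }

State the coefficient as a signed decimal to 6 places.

triangle: 0!*3!*6!/10! = 4320/3628800
(j±m)!: 3!*0!*5!*1!*8!*1! = 29030400
prefactor² = (2J+1)*Δ*N² = 345600
  k=0: +1/(0!*0!*0!*5!*3!*1!) = 1/720
Σ = 1/720  ⇒  CG² = 345600*1/720² = 2/3
CG = +√(2/3) = +0.816497

+√(2/3) ≈ +0.816497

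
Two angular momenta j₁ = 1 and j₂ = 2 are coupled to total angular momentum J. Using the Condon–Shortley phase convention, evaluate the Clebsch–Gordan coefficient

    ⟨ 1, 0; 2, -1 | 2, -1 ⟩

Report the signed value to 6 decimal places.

triangle: 1!·1!·3!/6! = 6/720
(j±m)!: 1!·1!·1!·3!·1!·3! = 36
prefactor² = (2J+1)·Δ·N² = 3/2
  k=0: +1/(0!·1!·1!·1!·0!·2!) = 1/2
  k=1: −1/(1!·0!·0!·0!·1!·3!) = -1/6
Σ = 1/3  ⇒  CG² = 3/2·1/3² = 1/6
CG = +√(1/6) = +0.408248

+0.408248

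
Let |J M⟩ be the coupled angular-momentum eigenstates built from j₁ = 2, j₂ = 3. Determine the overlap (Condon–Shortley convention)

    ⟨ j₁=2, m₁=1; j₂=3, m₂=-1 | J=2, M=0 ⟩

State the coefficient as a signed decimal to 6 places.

j₁+j₂−J=3  J+j₁−j₂=1  J−j₁+j₂=3  j₁+j₂+J+1=8
(j₁±m₁, j₂±m₂, J±M) = (3,1,2,4,2,2)
P² = 36/7
sum k=0..1:
  [0] +1/12 = 1/12
  [1] −1/4 = -1/4
S = -1/6
C² = P²·S² = 1/7 ; C = -0.377964

−√(1/7) ≈ -0.377964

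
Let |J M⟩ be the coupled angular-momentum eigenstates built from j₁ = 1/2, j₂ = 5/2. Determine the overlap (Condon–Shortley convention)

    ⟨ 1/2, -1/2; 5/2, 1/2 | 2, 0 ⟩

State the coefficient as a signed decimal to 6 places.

j₁+j₂−J=1  J+j₁−j₂=0  J−j₁+j₂=4  j₁+j₂+J+1=6
(j₁±m₁, j₂±m₂, J±M) = (0,1,3,2,2,2)
P² = 8
sum k=1..1:
  [1] −1/4 = -1/4
S = -1/4
C² = P²·S² = 1/2 ; C = -0.707107

−√(1/2) ≈ -0.707107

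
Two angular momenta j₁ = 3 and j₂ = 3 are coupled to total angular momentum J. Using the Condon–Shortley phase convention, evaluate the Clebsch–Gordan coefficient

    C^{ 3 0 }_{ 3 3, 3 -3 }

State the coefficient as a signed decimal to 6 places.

+0.408248

√[7·3!3!3!/10! · 6!0!0!6!3!3!] = √(7776)
  +(−1)^0/∏(0,3,0,0,3,3)! = 1/216  (running 1/216)
⟨..|..⟩ = √(7776)·(1/216) = +0.408248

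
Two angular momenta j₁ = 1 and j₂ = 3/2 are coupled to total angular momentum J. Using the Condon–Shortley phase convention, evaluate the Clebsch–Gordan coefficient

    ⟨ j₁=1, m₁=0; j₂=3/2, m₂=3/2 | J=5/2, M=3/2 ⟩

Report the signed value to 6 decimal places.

+√(2/5) = +0.632456

triangle: 0!×2!×3!/6! = 12/720
(j±m)!: 1!×1!×3!×0!×4!×1! = 144
prefactor² = (2J+1)×Δ×N² = 72/5
  k=0: +1/(0!×0!×1!×3!×1!×0!) = 1/6
Σ = 1/6  ⇒  CG² = 72/5×1/6² = 2/5
CG = +√(2/5) = +0.632456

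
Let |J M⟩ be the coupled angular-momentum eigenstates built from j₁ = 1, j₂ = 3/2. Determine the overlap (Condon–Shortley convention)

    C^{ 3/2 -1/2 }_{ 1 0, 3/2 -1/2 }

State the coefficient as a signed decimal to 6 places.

triangle: 1!×1!×2!/5! = 2/120
(j±m)!: 1!×1!×1!×2!×1!×2! = 4
prefactor² = (2J+1)×Δ×N² = 4/15
  k=0: +1/(0!×1!×1!×1!×0!×1!) = 1
  k=1: −1/(1!×0!×0!×0!×1!×2!) = -1/2
Σ = 1/2  ⇒  CG² = 4/15×1/2² = 1/15
CG = +√(1/15) = +0.258199

+√(1/15) ≈ +0.258199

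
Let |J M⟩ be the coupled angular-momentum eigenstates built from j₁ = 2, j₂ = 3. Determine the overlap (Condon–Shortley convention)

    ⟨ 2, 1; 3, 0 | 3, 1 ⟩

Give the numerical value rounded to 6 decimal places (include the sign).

j₁+j₂−J=2  J+j₁−j₂=2  J−j₁+j₂=4  j₁+j₂+J+1=9
(j₁±m₁, j₂±m₂, J±M) = (3,1,3,3,4,2)
P² = 96/5
sum k=0..1:
  [0] +1/12 = 1/12
  [1] −1/8 = -1/8
S = -1/24
C² = P²·S² = 1/30 ; C = -0.182574

−√(1/30) ≈ -0.182574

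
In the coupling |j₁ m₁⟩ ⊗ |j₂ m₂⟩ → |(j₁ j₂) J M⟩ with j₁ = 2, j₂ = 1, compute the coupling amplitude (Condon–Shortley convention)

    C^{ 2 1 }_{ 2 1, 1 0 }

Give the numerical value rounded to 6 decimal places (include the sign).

+0.408248  (= +√(1/6))

j₁+j₂−J=1  J+j₁−j₂=3  J−j₁+j₂=1  j₁+j₂+J+1=6
(j₁±m₁, j₂±m₂, J±M) = (3,1,1,1,3,1)
P² = 3/2
sum k=0..1:
  [0] +1/2 = 1/2
  [1] −1/6 = -1/6
S = 1/3
C² = P²·S² = 1/6 ; C = +0.408248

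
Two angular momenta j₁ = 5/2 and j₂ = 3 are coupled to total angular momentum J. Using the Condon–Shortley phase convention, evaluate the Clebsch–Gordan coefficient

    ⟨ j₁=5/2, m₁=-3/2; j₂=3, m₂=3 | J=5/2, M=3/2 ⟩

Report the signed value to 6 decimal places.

-0.617213

√[6·3!2!3!/9! · 1!4!6!0!4!1!] = √(3456/7)
  +(−1)^3/∏(3,0,1,3,1,0)! = -1/36  (running -1/36)
⟨..|..⟩ = √(3456/7)·(-1/36) = -0.617213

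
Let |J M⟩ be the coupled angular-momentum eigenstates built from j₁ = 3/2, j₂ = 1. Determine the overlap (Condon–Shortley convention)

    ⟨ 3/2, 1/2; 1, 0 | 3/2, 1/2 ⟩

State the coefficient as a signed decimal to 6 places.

triangle: 1!*2!*1!/5! = 2/120
(j±m)!: 2!*1!*1!*1!*2!*1! = 4
prefactor² = (2J+1)*Δ*N² = 4/15
  k=0: +1/(0!*1!*1!*1!*1!*0!) = 1
  k=1: −1/(1!*0!*0!*0!*2!*1!) = -1/2
Σ = 1/2  ⇒  CG² = 4/15*1/2² = 1/15
CG = +√(1/15) = +0.258199

+√(1/15) = +0.258199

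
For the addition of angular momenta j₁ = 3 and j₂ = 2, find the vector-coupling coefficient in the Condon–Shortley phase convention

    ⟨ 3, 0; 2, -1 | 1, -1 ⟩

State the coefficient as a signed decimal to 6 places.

-0.292770  (= −√(3/35))

triangle: 4!×2!×0!/7! = 48/5040
(j±m)!: 3!×3!×1!×3!×0!×2! = 432
prefactor² = (2J+1)×Δ×N² = 432/35
  k=1: −1/(1!×3!×2!×0!×0!×0!) = -1/12
Σ = -1/12  ⇒  CG² = 432/35×(-1/12)² = 3/35
CG = −√(3/35) = -0.292770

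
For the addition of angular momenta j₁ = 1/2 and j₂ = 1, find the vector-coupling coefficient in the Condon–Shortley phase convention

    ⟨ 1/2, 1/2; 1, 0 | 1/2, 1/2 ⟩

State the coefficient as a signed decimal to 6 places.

+√(1/3) = +0.577350

triangle: 1!*0!*1!/3! = 1/6
(j±m)!: 1!*0!*1!*1!*1!*0! = 1
prefactor² = (2J+1)*Δ*N² = 1/3
  k=0: +1/(0!*1!*0!*1!*0!*0!) = 1
Σ = 1  ⇒  CG² = 1/3*1² = 1/3
CG = +√(1/3) = +0.577350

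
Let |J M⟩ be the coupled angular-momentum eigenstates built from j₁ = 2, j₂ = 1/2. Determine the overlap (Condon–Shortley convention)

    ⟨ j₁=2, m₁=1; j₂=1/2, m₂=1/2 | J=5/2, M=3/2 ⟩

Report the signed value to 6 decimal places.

√[6·0!4!1!/6! · 3!1!1!0!4!1!] = √(144/5)
  +(−1)^0/∏(0,0,1,1,3,0)! = 1/6  (running 1/6)
⟨..|..⟩ = √(144/5)·(1/6) = +0.894427

+0.894427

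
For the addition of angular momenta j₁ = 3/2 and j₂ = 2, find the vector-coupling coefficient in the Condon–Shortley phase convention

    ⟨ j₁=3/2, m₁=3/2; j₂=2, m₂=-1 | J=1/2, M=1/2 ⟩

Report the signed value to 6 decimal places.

+0.316228

√[2·3!0!1!/5! · 3!0!1!3!1!0!] = √(18/5)
  +(−1)^0/∏(0,3,0,1,0,0)! = 1/6  (running 1/6)
⟨..|..⟩ = √(18/5)·(1/6) = +0.316228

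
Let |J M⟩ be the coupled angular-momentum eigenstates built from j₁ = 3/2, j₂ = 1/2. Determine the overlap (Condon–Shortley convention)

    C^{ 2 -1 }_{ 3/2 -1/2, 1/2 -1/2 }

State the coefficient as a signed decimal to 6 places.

+√(3/4) = +0.866025

√[5·0!3!1!/5! · 1!2!0!1!1!3!] = √(3)
  +(−1)^0/∏(0,0,2,0,1,1)! = 1/2  (running 1/2)
⟨..|..⟩ = √(3)·(1/2) = +0.866025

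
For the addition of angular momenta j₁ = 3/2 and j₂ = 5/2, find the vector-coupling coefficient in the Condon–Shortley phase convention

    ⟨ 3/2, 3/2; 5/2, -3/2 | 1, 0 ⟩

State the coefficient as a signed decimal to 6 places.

+√(1/5) ≈ +0.447214

√[3·3!0!2!/6! · 3!0!1!4!1!1!] = √(36/5)
  +(−1)^0/∏(0,3,0,1,0,1)! = 1/6  (running 1/6)
⟨..|..⟩ = √(36/5)·(1/6) = +0.447214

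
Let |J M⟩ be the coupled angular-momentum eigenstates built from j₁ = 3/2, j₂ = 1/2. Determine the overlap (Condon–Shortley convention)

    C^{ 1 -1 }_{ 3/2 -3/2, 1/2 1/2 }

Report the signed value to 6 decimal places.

√[3·1!2!0!/4! · 0!3!1!0!0!2!] = √(3)
  +(−1)^1/∏(1,0,2,0,0,0)! = -1/2  (running -1/2)
⟨..|..⟩ = √(3)·(-1/2) = -0.866025

−√(3/4) ≈ -0.866025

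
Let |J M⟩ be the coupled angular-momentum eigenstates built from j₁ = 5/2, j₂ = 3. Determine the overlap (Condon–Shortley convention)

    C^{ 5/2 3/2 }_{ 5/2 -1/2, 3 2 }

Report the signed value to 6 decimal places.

+√(1/14) ≈ +0.267261

j₁+j₂−J=3  J+j₁−j₂=2  J−j₁+j₂=3  j₁+j₂+J+1=9
(j₁±m₁, j₂±m₂, J±M) = (2,3,5,1,4,1)
P² = 288/7
sum k=2..3:
  [2] +1/12 = 1/12
  [3] −1/24 = -1/24
S = 1/24
C² = P²·S² = 1/14 ; C = +0.267261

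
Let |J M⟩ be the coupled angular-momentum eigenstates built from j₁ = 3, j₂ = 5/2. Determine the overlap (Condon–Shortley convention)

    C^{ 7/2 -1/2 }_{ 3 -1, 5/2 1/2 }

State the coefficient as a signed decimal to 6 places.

−√(1/63) ≈ -0.125988

√[8·2!4!3!/10! · 2!4!3!2!3!4!] = √(9216/175)
  +(−1)^0/∏(0,2,4,3,0,0)! = 1/288  (running 1/288)
  +(−1)^1/∏(1,1,3,2,1,1)! = -1/12  (running -23/288)
  +(−1)^2/∏(2,0,2,1,2,2)! = 1/16  (running -5/288)
⟨..|..⟩ = √(9216/175)·(-5/288) = -0.125988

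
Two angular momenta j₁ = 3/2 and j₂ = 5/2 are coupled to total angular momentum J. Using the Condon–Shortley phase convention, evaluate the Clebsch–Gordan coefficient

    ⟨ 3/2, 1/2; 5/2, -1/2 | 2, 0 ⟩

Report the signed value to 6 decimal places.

−√(1/14) ≈ -0.267261

j₁+j₂−J=2  J+j₁−j₂=1  J−j₁+j₂=3  j₁+j₂+J+1=7
(j₁±m₁, j₂±m₂, J±M) = (2,1,2,3,2,2)
P² = 8/7
sum k=0..1:
  [0] +1/4 = 1/4
  [1] −1/2 = -1/2
S = -1/4
C² = P²·S² = 1/14 ; C = -0.267261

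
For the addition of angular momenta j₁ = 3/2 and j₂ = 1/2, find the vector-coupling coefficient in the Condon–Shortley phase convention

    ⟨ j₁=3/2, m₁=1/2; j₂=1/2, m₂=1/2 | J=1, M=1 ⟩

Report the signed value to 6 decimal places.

triangle: 1!·2!·0!/4! = 2/24
(j±m)!: 2!·1!·1!·0!·2!·0! = 4
prefactor² = (2J+1)·Δ·N² = 1
  k=1: −1/(1!·0!·0!·0!·2!·0!) = -1/2
Σ = -1/2  ⇒  CG² = 1·(-1/2)² = 1/4
CG = −√(1/4) = -0.500000

−√(1/4) ≈ -0.500000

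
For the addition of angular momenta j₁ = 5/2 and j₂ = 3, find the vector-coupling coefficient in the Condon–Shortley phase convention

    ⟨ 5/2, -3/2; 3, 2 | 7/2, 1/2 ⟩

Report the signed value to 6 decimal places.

+0.563436  (= +√(20/63))

√[8·2!3!4!/10! · 1!4!5!1!4!3!] = √(9216/35)
  +(−1)^1/∏(1,1,3,4,0,0)! = -1/144  (running -1/144)
  +(−1)^2/∏(2,0,2,3,1,1)! = 1/24  (running 5/144)
⟨..|..⟩ = √(9216/35)·(5/144) = +0.563436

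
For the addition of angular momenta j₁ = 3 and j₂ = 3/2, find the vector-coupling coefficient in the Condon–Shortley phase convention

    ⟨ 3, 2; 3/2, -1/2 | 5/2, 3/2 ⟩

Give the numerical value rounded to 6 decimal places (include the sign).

j₁+j₂−J=2  J+j₁−j₂=4  J−j₁+j₂=1  j₁+j₂+J+1=8
(j₁±m₁, j₂±m₂, J±M) = (5,1,1,2,4,1)
P² = 288/7
sum k=0..1:
  [0] +1/12 = 1/12
  [1] −1/24 = -1/24
S = 1/24
C² = P²·S² = 1/14 ; C = +0.267261

+√(1/14) = +0.267261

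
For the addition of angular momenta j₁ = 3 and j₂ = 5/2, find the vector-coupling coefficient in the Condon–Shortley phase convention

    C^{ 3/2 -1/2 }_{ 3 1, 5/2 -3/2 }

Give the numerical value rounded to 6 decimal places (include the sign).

-0.483046  (= −√(7/30))

j₁+j₂−J=4  J+j₁−j₂=2  J−j₁+j₂=1  j₁+j₂+J+1=8
(j₁±m₁, j₂±m₂, J±M) = (4,2,1,4,1,2)
P² = 384/35
sum k=0..1:
  [0] +1/48 = 1/48
  [1] −1/6 = -1/6
S = -7/48
C² = P²·S² = 7/30 ; C = -0.483046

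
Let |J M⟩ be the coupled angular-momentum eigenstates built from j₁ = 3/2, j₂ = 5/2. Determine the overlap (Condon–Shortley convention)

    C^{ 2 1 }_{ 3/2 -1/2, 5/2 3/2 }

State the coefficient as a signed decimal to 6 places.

+0.154303  (= +√(1/42))

j₁+j₂−J=2  J+j₁−j₂=1  J−j₁+j₂=3  j₁+j₂+J+1=7
(j₁±m₁, j₂±m₂, J±M) = (1,2,4,1,3,1)
P² = 24/7
sum k=1..2:
  [1] −1/6 = -1/6
  [2] +1/4 = 1/4
S = 1/12
C² = P²·S² = 1/42 ; C = +0.154303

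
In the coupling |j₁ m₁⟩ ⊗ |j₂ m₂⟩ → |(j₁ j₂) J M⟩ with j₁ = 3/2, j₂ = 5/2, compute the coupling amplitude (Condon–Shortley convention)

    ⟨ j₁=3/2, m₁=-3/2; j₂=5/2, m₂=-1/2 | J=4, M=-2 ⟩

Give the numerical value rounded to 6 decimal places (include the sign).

+0.597614  (= +√(5/14))

j₁+j₂−J=0  J+j₁−j₂=3  J−j₁+j₂=5  j₁+j₂+J+1=9
(j₁±m₁, j₂±m₂, J±M) = (0,3,2,3,2,6)
P² = 12960/7
sum k=0..0:
  [0] +1/72 = 1/72
S = 1/72
C² = P²·S² = 5/14 ; C = +0.597614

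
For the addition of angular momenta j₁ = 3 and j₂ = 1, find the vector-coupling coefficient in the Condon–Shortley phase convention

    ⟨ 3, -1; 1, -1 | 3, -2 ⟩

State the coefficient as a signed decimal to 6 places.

+√(5/12) = +0.645497

j₁+j₂−J=1  J+j₁−j₂=5  J−j₁+j₂=1  j₁+j₂+J+1=8
(j₁±m₁, j₂±m₂, J±M) = (2,4,0,2,1,5)
P² = 240
sum k=0..0:
  [0] +1/24 = 1/24
S = 1/24
C² = P²·S² = 5/12 ; C = +0.645497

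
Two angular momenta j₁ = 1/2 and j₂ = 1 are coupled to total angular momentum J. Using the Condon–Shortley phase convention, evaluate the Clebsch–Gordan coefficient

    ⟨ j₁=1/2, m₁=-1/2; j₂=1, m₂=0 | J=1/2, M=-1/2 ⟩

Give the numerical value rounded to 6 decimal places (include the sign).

√[2·1!0!1!/3! · 0!1!1!1!0!1!] = √(1/3)
  +(−1)^1/∏(1,0,0,0,0,1)! = -1  (running -1)
⟨..|..⟩ = √(1/3)·(-1) = -0.577350

−√(1/3) = -0.577350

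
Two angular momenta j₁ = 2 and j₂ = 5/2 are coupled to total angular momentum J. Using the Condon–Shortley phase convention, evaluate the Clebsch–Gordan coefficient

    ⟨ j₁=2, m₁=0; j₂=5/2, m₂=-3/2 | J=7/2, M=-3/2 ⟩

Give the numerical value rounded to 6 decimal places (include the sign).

j₁+j₂−J=1  J+j₁−j₂=3  J−j₁+j₂=4  j₁+j₂+J+1=9
(j₁±m₁, j₂±m₂, J±M) = (2,2,1,4,2,5)
P² = 512/7
sum k=0..1:
  [0] +1/12 = 1/12
  [1] −1/48 = -1/48
S = 1/16
C² = P²·S² = 2/7 ; C = +0.534522

+0.534522  (= +√(2/7))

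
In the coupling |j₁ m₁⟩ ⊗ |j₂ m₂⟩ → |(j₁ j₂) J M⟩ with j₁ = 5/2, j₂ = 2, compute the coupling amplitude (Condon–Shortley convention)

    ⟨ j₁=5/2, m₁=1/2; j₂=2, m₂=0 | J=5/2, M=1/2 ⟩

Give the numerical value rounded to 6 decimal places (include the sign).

−√(8/35) ≈ -0.478091

√[6·2!3!2!/8! · 3!2!2!2!3!2!] = √(72/35)
  +(−1)^0/∏(0,2,2,2,1,0)! = 1/8  (running 1/8)
  +(−1)^1/∏(1,1,1,1,2,1)! = -1/2  (running -3/8)
  +(−1)^2/∏(2,0,0,0,3,2)! = 1/24  (running -1/3)
⟨..|..⟩ = √(72/35)·(-1/3) = -0.478091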